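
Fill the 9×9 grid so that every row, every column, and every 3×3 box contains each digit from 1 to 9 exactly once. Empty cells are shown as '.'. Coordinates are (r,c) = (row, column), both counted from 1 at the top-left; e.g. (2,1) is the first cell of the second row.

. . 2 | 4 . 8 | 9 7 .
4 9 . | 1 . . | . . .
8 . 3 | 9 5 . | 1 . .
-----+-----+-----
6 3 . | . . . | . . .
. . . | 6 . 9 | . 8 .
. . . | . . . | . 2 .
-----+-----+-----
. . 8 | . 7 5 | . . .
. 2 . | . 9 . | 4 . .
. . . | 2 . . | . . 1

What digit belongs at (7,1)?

(7,4) = 3: row 7 has {5,7,8}; col 4 has {1,2,4,6,9}; box has {2,5,7,9} → only 3 remains.
(8,4) = 8: row 8 has {2,4,9}; col 4 has {1,2,3,4,6,9}; box has {2,3,5,7,9} → only 8 remains.
(4,5) = 8: in row 4, 8 can only go here (every other open cell in that row sees an 8).
(4,6) = 2: in row 4, 2 can only go here (every other open cell in that row sees a 2).
(3,9) = 2: in row 3, 2 can only go here (every other open cell in that row sees a 2).
(2,5) = 2: in row 2, 2 can only go here (every other open cell in that row sees a 2).
(3,8) = 4: in row 3, 4 can only go here (every other open cell in that row sees a 4).
(5,1) = 2: in row 5, 2 can only go here (every other open cell in that row sees a 2).
(6,2) = 8: in row 6, 8 can only go here (every other open cell in that row sees an 8).
(7,7) = 2: in row 7, 2 can only go here (every other open cell in that row sees a 2).
(7,2) = 4: in row 7, 4 can only go here (every other open cell in that row sees a 4).
(7,1) = 1: in row 7, 1 can only go here (every other open cell in that row sees a 1).

1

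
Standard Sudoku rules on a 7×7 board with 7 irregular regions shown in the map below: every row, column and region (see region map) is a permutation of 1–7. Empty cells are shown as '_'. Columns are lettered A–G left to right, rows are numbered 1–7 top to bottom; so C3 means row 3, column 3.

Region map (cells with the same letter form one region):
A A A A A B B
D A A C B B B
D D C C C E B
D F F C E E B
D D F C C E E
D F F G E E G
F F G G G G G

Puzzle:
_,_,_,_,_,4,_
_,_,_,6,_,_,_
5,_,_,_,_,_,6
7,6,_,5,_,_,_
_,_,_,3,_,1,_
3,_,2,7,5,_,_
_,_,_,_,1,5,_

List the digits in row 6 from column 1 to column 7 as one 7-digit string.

F6 = 6: row 6 has {2,3,5,7}; col 6 has {1,4,5}; region has {1,5} → only 6 remains.
G6 = 4: row 6 has {2,3,5,6,7}; col 7 has {6}; region has {1,5,7} → only 4 remains.
A7 = 4 (sole candidate).
D7 = 2 (sole candidate).
G7 = 3 (sole candidate).
D1 = 1 (sole candidate).
D3 = 4 (sole candidate).
B6 = 1: row 6 has {2,3,4,5,6,7}; col 2 has {6}; region has {2,4,6} → only 1 remains.

3127564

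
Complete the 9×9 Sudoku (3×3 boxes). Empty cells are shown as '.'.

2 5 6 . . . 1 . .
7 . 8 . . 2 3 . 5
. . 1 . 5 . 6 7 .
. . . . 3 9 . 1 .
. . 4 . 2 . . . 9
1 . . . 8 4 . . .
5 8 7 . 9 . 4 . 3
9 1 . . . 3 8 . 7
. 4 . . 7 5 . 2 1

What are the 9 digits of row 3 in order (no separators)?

R1C5 = 4: row 1 has {1,2,5,6}; col 5 has {2,3,5,7,8,9}; box has {2,5} → only 4 remains.
R1C9 = 8: row 1 has {1,2,4,5,6}; col 9 has {1,3,5,7,9}; box has {1,3,5,6,7} → only 8 remains.
R2C2 = 9: row 2 has {2,3,5,7,8}; col 2 has {1,4,5,8}; box has {1,2,5,6,7,8} → only 9 remains.
R2C8 = 4: row 2 has {2,3,5,7,8,9}; col 8 has {1,2,7}; box has {1,3,5,6,7,8} → only 4 remains.
R3C2 = 3: row 3 has {1,5,6,7}; col 2 has {1,4,5,8,9}; box has {1,2,5,6,7,8,9} → only 3 remains.
R3C6 = 8: row 3 has {1,3,5,6,7}; col 6 has {2,3,4,5,9}; box has {2,4,5} → only 8 remains.
R3C9 = 2: row 3 has {1,3,5,6,7,8}; col 9 has {1,3,5,7,8,9}; box has {1,3,4,5,6,7,8} → only 2 remains.
R6C9 = 6: row 6 has {1,4,8}; col 9 has {1,2,3,5,7,8,9}; box has {1,9} → only 6 remains.
R7C8 = 6: row 7 has {3,4,5,7,8,9}; col 8 has {1,2,4,7}; box has {1,2,3,4,7,8} → only 6 remains.
R8C3 = 2: row 8 has {1,3,7,8,9}; col 3 has {1,4,6,7,8}; box has {1,4,5,7,8,9} → only 2 remains.
R8C5 = 6: row 8 has {1,2,3,7,8,9}; col 5 has {2,3,4,5,7,8,9}; box has {3,5,7,9} → only 6 remains.
R8C8 = 5: row 8 has {1,2,3,6,7,8,9}; col 8 has {1,2,4,6,7}; box has {1,2,3,4,6,7,8} → only 5 remains.
R9C3 = 3: row 9 has {1,2,4,5,7}; col 3 has {1,2,4,6,7,8}; box has {1,2,4,5,7,8,9} → only 3 remains.
R9C4 = 8: row 9 has {1,2,3,4,5,7}; col 4 has {}; box has {3,5,6,7,9} → only 8 remains.
R9C7 = 9: row 9 has {1,2,3,4,5,7,8}; col 7 has {1,3,4,6,8}; box has {1,2,3,4,5,6,7,8} → only 9 remains.
R1C6 = 7: row 1 has {1,2,4,5,6,8}; col 6 has {2,3,4,5,8,9}; box has {2,4,5,8} → only 7 remains.
R1C8 = 9: row 1 has {1,2,4,5,6,7,8}; col 8 has {1,2,4,5,6,7}; box has {1,2,3,4,5,6,7,8} → only 9 remains.
R2C5 = 1: row 2 has {2,3,4,5,7,8,9}; col 5 has {2,3,4,5,6,7,8,9}; box has {2,4,5,7,8} → only 1 remains.
R3C1 = 4: row 3 has {1,2,3,5,6,7,8}; col 1 has {1,2,5,7,9}; box has {1,2,3,5,6,7,8,9} → only 4 remains.
R3C4 = 9: row 3 has {1,2,3,4,5,6,7,8}; col 4 has {8}; box has {1,2,4,5,7,8} → only 9 remains.

431958672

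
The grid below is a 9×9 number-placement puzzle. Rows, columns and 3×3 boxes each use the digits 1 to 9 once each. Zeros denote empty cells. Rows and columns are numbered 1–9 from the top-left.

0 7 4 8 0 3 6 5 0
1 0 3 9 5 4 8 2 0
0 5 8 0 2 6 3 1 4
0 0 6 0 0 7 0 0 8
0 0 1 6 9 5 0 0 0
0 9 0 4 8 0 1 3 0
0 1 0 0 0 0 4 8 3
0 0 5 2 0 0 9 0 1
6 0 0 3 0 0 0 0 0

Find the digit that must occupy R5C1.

R1C5 = 1 (sole candidate).
R1C9 = 9 (sole candidate).
R2C2 = 6 (sole candidate).
R2C9 = 7 (sole candidate).
R3C1 = 9 (sole candidate).
R3C4 = 7 (sole candidate).
R4C4 = 1 (sole candidate).
R4C5 = 3 (sole candidate).
R5C9 = 2 (sole candidate).
R6C6 = 2 (sole candidate).
R7C4 = 5 (sole candidate).
R7C6 = 9 (sole candidate).
R8C6 = 8 (sole candidate).
R9C6 = 1 (sole candidate).
R9C8 = 7 (sole candidate).
R9C9 = 5 (sole candidate).
R1C1 = 2 (sole candidate).
R4C7 = 5 (sole candidate).
R5C7 = 7 (sole candidate).
R5C8 = 4 (sole candidate).
R6C3 = 7 (sole candidate).
R6C9 = 6 (sole candidate).
R7C1 = 7 (sole candidate).
R7C3 = 2 (sole candidate).
R7C5 = 6 (sole candidate).
R8C8 = 6 (sole candidate).
R9C3 = 9 (sole candidate).
R9C5 = 4 (sole candidate).
R9C7 = 2 (sole candidate).
R4C1 = 4 (sole candidate).
R4C2 = 2 (sole candidate).
R4C8 = 9 (sole candidate).
R6C1 = 5 (sole candidate).
R8C1 = 3 (sole candidate).
R8C2 = 4 (sole candidate).
R8C5 = 7 (sole candidate).
R9C2 = 8 (sole candidate).
R5C1 = 8: row 5 has {1,2,4,5,6,7,9}; col 1 has {1,2,3,4,5,6,7,9}; box has {1,2,4,5,6,7,9} → only 8 remains.

8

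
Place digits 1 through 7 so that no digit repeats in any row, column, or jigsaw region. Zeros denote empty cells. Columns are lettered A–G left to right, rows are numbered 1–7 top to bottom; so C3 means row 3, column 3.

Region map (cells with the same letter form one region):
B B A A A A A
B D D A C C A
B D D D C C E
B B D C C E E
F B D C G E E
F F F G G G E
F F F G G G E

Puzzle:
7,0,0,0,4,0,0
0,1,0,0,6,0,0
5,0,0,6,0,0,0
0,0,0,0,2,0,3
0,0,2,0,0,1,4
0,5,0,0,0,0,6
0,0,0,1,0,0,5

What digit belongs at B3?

7

F4 = 7 (sole candidate).
G3 = 2 (sole candidate).
G1 = 1 (sole candidate).
G2 = 7 (sole candidate).
E3 = 1 (hidden single in row 3).
A4 = 1 (hidden single in row 4).
B4 = 6 (hidden single in row 4).
B5 = 3 (sole candidate).
B1 = 2 (sole candidate).
A2 = 4 (sole candidate).
A5 = 6 (sole candidate).
D2 = 2 (hidden single in row 2).
C6 = 1 (hidden single in row 6).
F7 = 6 (hidden single in row 7).
C1 = 6 (hidden single in row 1).
A7 = 2 (hidden single in row 7).
A6 = 3 (sole candidate).
E6 = 7 (sole candidate).
E7 = 3 (sole candidate).
E5 = 5 (sole candidate).
D6 = 4 (sole candidate).
F6 = 2 (sole candidate).
D4 = 5 (sole candidate).
D5 = 7 (sole candidate).
D1 = 3 (sole candidate).
F1 = 5 (sole candidate).
F2 = 3 (sole candidate).
F3 = 4 (sole candidate).
C4 = 4 (sole candidate).
C7 = 7 (sole candidate).
C2 = 5 (sole candidate).
B3 = 7: row 3 has {1,2,4,5,6}; col 2 has {1,2,3,5,6}; region has {1,2,4,5,6} → only 7 remains.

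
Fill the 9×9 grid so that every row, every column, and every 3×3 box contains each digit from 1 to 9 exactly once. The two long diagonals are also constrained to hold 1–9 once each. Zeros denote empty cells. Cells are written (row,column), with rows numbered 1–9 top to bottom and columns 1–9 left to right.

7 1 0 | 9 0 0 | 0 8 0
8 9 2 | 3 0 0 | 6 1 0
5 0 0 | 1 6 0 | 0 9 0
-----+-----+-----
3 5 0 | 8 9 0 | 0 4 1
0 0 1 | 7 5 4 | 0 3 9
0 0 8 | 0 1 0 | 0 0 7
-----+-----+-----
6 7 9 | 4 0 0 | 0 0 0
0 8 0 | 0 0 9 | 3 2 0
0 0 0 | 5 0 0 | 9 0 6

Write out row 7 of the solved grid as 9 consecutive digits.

679432158

(4,7) = 2: row 4 has {1,3,4,5,8,9}; col 7 has {3,6,9}; box has {1,3,4,7,9} → only 2 remains.
(5,1) = 2: row 5 has {1,3,4,5,7,9}; col 1 has {3,5,6,7,8}; box has {1,3,5,8} → only 2 remains.
(5,2) = 6: row 5 has {1,2,3,4,5,7,9}; col 2 has {1,5,7,8,9}; box has {1,2,3,5,8} → only 6 remains.
(5,7) = 8: row 5 has {1,2,3,4,5,6,7,9}; col 7 has {2,3,6,9}; box has {1,2,3,4,7,9} → only 8 remains.
(6,2) = 4: row 6 has {1,7,8}; col 2 has {1,5,6,7,8,9}; box has {1,2,3,5,6,8} → only 4 remains.
(6,6) = 3: row 6 has {1,4,7,8}; col 6 has {4,9}; box has {1,4,5,7,8,9}; main diagonal has {2,5,6,7,8,9} → only 3 remains.
(6,7) = 5: row 6 has {1,3,4,7,8}; col 7 has {2,3,6,8,9}; box has {1,2,3,4,7,8,9} → only 5 remains.
(6,8) = 6: row 6 has {1,3,4,5,7,8}; col 8 has {1,2,3,4,8,9}; box has {1,2,3,4,5,7,8,9} → only 6 remains.
(7,7) = 1: row 7 has {4,6,7,9}; col 7 has {2,3,5,6,8,9}; box has {2,3,6,9}; main diagonal has {2,3,5,6,7,8,9} → only 1 remains.
(7,8) = 5: row 7 has {1,4,6,7,9}; col 8 has {1,2,3,4,6,8,9}; box has {1,2,3,6,9} → only 5 remains.
(7,9) = 8: row 7 has {1,4,5,6,7,9}; col 9 has {1,6,7,9}; box has {1,2,3,5,6,9} → only 8 remains.
(8,4) = 6: row 8 has {2,3,8,9}; col 4 has {1,3,4,5,7,8,9}; box has {4,5,9} → only 6 remains.
(8,5) = 7: row 8 has {2,3,6,8,9}; col 5 has {1,5,6,9}; box has {4,5,6,9} → only 7 remains.
(8,9) = 4: row 8 has {2,3,6,7,8,9}; col 9 has {1,6,7,8,9}; box has {1,2,3,5,6,8,9} → only 4 remains.
(9,1) = 4: row 9 has {5,6,9}; col 1 has {2,3,5,6,7,8}; box has {6,7,8,9}; anti-diagonal has {1,5,8,9} → only 4 remains.
(9,3) = 3: row 9 has {4,5,6,9}; col 3 has {1,2,8,9}; box has {4,6,7,8,9} → only 3 remains.
(9,8) = 7: row 9 has {3,4,5,6,9}; col 8 has {1,2,3,4,5,6,8,9}; box has {1,2,3,4,5,6,8,9} → only 7 remains.
(1,7) = 4: row 1 has {1,7,8,9}; col 7 has {1,2,3,5,6,8,9}; box has {1,6,8,9} → only 4 remains.
(2,5) = 4: row 2 has {1,2,3,6,8,9}; col 5 has {1,5,6,7,9}; box has {1,3,6,9} → only 4 remains.
(2,9) = 5: row 2 has {1,2,3,4,6,8,9}; col 9 has {1,4,6,7,8,9}; box has {1,4,6,8,9} → only 5 remains.
(3,2) = 3: row 3 has {1,5,6,9}; col 2 has {1,4,5,6,7,8,9}; box has {1,2,5,7,8,9} → only 3 remains.
(3,3) = 4: row 3 has {1,3,5,6,9}; col 3 has {1,2,3,8,9}; box has {1,2,3,5,7,8,9}; main diagonal has {1,2,3,5,6,7,8,9} → only 4 remains.
(3,7) = 7: row 3 has {1,3,4,5,6,9}; col 7 has {1,2,3,4,5,6,8,9}; box has {1,4,5,6,8,9}; anti-diagonal has {1,4,5,8,9} → only 7 remains.
(3,9) = 2: row 3 has {1,3,4,5,6,7,9}; col 9 has {1,4,5,6,7,8,9}; box has {1,4,5,6,7,8,9} → only 2 remains.
(4,3) = 7: row 4 has {1,2,3,4,5,8,9}; col 3 has {1,2,3,4,8,9}; box has {1,2,3,4,5,6,8} → only 7 remains.
(4,6) = 6: row 4 has {1,2,3,4,5,7,8,9}; col 6 has {3,4,9}; box has {1,3,4,5,7,8,9}; anti-diagonal has {1,4,5,7,8,9} → only 6 remains.
(6,1) = 9: row 6 has {1,3,4,5,6,7,8}; col 1 has {2,3,4,5,6,7,8}; box has {1,2,3,4,5,6,7,8} → only 9 remains.
(6,4) = 2: row 6 has {1,3,4,5,6,7,8,9}; col 4 has {1,3,4,5,6,7,8,9}; box has {1,3,4,5,6,7,8,9}; anti-diagonal has {1,4,5,6,7,8,9} → only 2 remains.
(7,6) = 2: row 7 has {1,4,5,6,7,8,9}; col 6 has {3,4,6,9}; box has {4,5,6,7,9} → only 2 remains.
(8,1) = 1: row 8 has {2,3,4,6,7,8,9}; col 1 has {2,3,4,5,6,7,8,9}; box has {3,4,6,7,8,9} → only 1 remains.
(8,3) = 5: row 8 has {1,2,3,4,6,7,8,9}; col 3 has {1,2,3,4,7,8,9}; box has {1,3,4,6,7,8,9} → only 5 remains.
(9,2) = 2: row 9 has {3,4,5,6,7,9}; col 2 has {1,3,4,5,6,7,8,9}; box has {1,3,4,5,6,7,8,9} → only 2 remains.
(9,5) = 8: row 9 has {2,3,4,5,6,7,9}; col 5 has {1,4,5,6,7,9}; box has {2,4,5,6,7,9} → only 8 remains.
(9,6) = 1: row 9 has {2,3,4,5,6,7,8,9}; col 6 has {2,3,4,6,9}; box has {2,4,5,6,7,8,9} → only 1 remains.
(1,3) = 6: row 1 has {1,4,7,8,9}; col 3 has {1,2,3,4,5,7,8,9}; box has {1,2,3,4,5,7,8,9} → only 6 remains.
(1,5) = 2: row 1 has {1,4,6,7,8,9}; col 5 has {1,4,5,6,7,8,9}; box has {1,3,4,6,9} → only 2 remains.
(1,6) = 5: row 1 has {1,2,4,6,7,8,9}; col 6 has {1,2,3,4,6,9}; box has {1,2,3,4,6,9} → only 5 remains.
(1,9) = 3: row 1 has {1,2,4,5,6,7,8,9}; col 9 has {1,2,4,5,6,7,8,9}; box has {1,2,4,5,6,7,8,9}; anti-diagonal has {1,2,4,5,6,7,8,9} → only 3 remains.
(2,6) = 7: row 2 has {1,2,3,4,5,6,8,9}; col 6 has {1,2,3,4,5,6,9}; box has {1,2,3,4,5,6,9} → only 7 remains.
(3,6) = 8: row 3 has {1,2,3,4,5,6,7,9}; col 6 has {1,2,3,4,5,6,7,9}; box has {1,2,3,4,5,6,7,9} → only 8 remains.
(7,5) = 3: row 7 has {1,2,4,5,6,7,8,9}; col 5 has {1,2,4,5,6,7,8,9}; box has {1,2,4,5,6,7,8,9} → only 3 remains.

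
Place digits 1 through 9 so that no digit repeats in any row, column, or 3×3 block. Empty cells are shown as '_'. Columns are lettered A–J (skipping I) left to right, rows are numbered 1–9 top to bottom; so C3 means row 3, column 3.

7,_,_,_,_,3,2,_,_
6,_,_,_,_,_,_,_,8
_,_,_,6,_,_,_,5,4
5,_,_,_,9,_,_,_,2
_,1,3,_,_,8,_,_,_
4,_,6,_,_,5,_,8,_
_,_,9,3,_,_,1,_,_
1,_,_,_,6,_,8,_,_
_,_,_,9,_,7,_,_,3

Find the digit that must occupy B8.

3

B8 = 3: in row 8, 3 can only go here (every other open cell in that row sees a 3).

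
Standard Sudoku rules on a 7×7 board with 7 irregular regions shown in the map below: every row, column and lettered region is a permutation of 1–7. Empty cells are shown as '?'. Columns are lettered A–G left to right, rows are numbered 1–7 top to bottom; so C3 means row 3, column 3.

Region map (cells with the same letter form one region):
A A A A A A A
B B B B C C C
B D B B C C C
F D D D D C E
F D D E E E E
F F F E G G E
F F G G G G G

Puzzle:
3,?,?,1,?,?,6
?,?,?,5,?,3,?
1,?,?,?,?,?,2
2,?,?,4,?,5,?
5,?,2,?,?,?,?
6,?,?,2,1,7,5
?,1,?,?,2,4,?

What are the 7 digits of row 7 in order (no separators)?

7156243

F1 = 2: row 1 has {1,3,6}; col 6 has {3,4,5,7}; region has {1,3,6} → only 2 remains.
F3 = 6: row 3 has {1,2}; col 6 has {2,3,4,5,7}; region has {2,3,5} → only 6 remains.
F5 = 1: row 5 has {2,5}; col 6 has {2,3,4,5,6,7}; region has {2,5} → only 1 remains.
A7 = 7: row 7 has {1,2,4}; col 1 has {1,2,3,5,6}; region has {1,2,5,6} → only 7 remains.
G7 = 3: row 7 has {1,2,4,7}; col 7 has {2,5,6}; region has {1,2,4,7} → only 3 remains.
A2 = 4: row 2 has {3,5}; col 1 has {1,2,3,5,6,7}; region has {1,5} → only 4 remains.
E2 = 7: row 2 has {3,4,5}; col 5 has {1,2}; region has {2,3,5,6} → only 7 remains.
G2 = 1: row 2 has {3,4,5,7}; col 7 has {2,3,5,6}; region has {2,3,5,6,7} → only 1 remains.
E3 = 4: row 3 has {1,2,6}; col 5 has {1,2,7}; region has {1,2,3,5,6,7} → only 4 remains.
G4 = 7: row 4 has {2,4,5}; col 7 has {1,2,3,5,6}; region has {1,2,5} → only 7 remains.
G5 = 4: row 5 has {1,2,5}; col 7 has {1,2,3,5,6,7}; region has {1,2,5,7} → only 4 remains.
D7 = 6: row 7 has {1,2,3,4,7}; col 4 has {1,2,4,5}; region has {1,2,3,4,7} → only 6 remains.
E1 = 5: row 1 has {1,2,3,6}; col 5 has {1,2,4,7}; region has {1,2,3,6} → only 5 remains.
C2 = 6: row 2 has {1,3,4,5,7}; col 3 has {2}; region has {1,4,5} → only 6 remains.
D5 = 3: row 5 has {1,2,4,5}; col 4 has {1,2,4,5,6}; region has {1,2,4,5,7} → only 3 remains.
E5 = 6: row 5 has {1,2,3,4,5}; col 5 has {1,2,4,5,7}; region has {1,2,3,4,5,7} → only 6 remains.
C7 = 5: row 7 has {1,2,3,4,6,7}; col 3 has {2,6}; region has {1,2,3,4,6,7} → only 5 remains.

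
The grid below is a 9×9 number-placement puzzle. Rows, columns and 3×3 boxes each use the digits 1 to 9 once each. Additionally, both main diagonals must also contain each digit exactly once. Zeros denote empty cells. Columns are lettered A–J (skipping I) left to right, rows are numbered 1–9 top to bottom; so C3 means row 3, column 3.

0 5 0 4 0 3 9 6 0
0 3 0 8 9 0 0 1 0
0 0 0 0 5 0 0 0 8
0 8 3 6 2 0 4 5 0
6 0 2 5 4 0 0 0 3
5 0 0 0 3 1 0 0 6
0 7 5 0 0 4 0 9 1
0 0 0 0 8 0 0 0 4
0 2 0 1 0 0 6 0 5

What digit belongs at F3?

6

E7 = 6 (sole candidate).
E9 = 7 (sole candidate).
F9 = 9 (sole candidate).
E1 = 1 (sole candidate).
F4 = 7 (sole candidate).
J4 = 9 (sole candidate).
F5 = 8 (sole candidate).
H5 = 7 (sole candidate).
D6 = 9 (sole candidate).
B8 = 6 (sole candidate).
H8 = 2 (sole candidate).
J1 = 2 (sole candidate).
J2 = 7 (sole candidate).
G3 = 3 (sole candidate).
H3 = 4 (sole candidate).
A4 = 1 (sole candidate).
B5 = 9 (sole candidate).
G5 = 1 (sole candidate).
B6 = 4 (sole candidate).
C6 = 7 (sole candidate).
H6 = 8 (sole candidate).
G7 = 8 (sole candidate).
D8 = 3 (sole candidate).
F8 = 5 (sole candidate).
G8 = 7 (sole candidate).
A9 = 8 (sole candidate).
C9 = 4 (sole candidate).
H9 = 3 (sole candidate).
A1 = 7 (sole candidate).
C1 = 8 (sole candidate).
C2 = 6 (sole candidate).
F2 = 2 (sole candidate).
G2 = 5 (sole candidate).
B3 = 1 (sole candidate).
C3 = 9 (sole candidate).
D3 = 7 (sole candidate).
F3 = 6: row 3 has {1,3,4,5,7,8,9}; col 6 has {1,2,3,4,5,7,8,9}; box has {1,2,3,4,5,7,8,9} → only 6 remains.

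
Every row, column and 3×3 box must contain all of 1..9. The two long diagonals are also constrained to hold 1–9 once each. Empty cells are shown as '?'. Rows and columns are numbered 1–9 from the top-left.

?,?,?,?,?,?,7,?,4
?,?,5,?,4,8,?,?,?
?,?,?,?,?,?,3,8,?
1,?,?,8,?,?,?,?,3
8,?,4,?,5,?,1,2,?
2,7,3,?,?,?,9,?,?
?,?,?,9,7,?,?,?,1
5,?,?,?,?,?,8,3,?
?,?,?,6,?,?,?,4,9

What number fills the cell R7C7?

2

R1C1 = 6 (sole candidate).
R6C4 = 1 (sole candidate).
R6C5 = 6 (sole candidate).
R6C6 = 4 (sole candidate).
R6C8 = 5 (sole candidate).
R6C9 = 8 (sole candidate).
R7C7 = 2: row 7 has {1,7,9}; col 7 has {1,3,7,8,9}; box has {1,3,4,8,9}; main diagonal has {3,4,5,6,8,9} → only 2 remains.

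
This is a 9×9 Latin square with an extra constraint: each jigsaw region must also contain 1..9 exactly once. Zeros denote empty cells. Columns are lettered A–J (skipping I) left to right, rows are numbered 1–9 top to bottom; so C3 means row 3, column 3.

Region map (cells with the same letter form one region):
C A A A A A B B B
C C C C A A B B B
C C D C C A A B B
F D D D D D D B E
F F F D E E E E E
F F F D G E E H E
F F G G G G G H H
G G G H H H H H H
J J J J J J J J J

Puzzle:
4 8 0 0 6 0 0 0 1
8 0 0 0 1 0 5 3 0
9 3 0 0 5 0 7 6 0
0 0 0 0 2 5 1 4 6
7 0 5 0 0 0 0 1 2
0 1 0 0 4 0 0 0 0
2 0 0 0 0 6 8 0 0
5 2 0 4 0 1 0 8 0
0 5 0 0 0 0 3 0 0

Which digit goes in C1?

3

J3 = 8 (sole candidate).
A4 = 3 (sole candidate).
A6 = 6 (sole candidate).
G6 = 9 (sole candidate).
G8 = 6 (sole candidate).
A9 = 1 (sole candidate).
G1 = 2 (sole candidate).
C3 = 4 (sole candidate).
F3 = 2 (sole candidate).
G5 = 4 (sole candidate).
C6 = 8 (sole candidate).
D3 = 1 (sole candidate).
B5 = 9 (sole candidate).
B7 = 4 (sole candidate).
B4 = 7 (sole candidate).
C4 = 9 (sole candidate).
D4 = 8 (sole candidate).
D6 = 3 (sole candidate).
F6 = 7 (sole candidate).
J6 = 5 (sole candidate).
C1 = 3: row 1 has {1,2,4,6,8}; col 3 has {4,5,8,9}; region has {1,2,6,7,8} → only 3 remains.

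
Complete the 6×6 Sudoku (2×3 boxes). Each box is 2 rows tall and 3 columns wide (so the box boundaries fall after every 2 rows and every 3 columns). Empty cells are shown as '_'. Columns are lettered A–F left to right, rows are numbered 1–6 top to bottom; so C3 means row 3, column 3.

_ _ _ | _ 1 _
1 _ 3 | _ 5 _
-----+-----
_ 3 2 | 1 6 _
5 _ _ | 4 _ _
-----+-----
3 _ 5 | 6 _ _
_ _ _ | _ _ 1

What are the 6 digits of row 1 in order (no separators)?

256314

D2 = 2: row 2 has {1,3,5}; col 4 has {1,4,6}; box has {1,5} → only 2 remains.
A3 = 4: row 3 has {1,2,3,6}; col 1 has {1,3,5}; box has {2,3,5} → only 4 remains.
F3 = 5: row 3 has {1,2,3,4,6}; col 6 has {1}; box has {1,4,6} → only 5 remains.
D1 = 3: row 1 has {1}; col 4 has {1,2,4,6}; box has {1,2,5} → only 3 remains.
D6 = 5: row 6 has {1}; col 4 has {1,2,3,4,6}; box has {1,6} → only 5 remains.
B1 = 5: in row 1, 5 can only go here (every other open cell in that row sees a 5).
A1 = 2: in row 1, 2 can only go here (every other open cell in that row sees a 2).
A6 = 6: row 6 has {1,5}; col 1 has {1,2,3,4,5}; box has {3,5} → only 6 remains.
C6 = 4: row 6 has {1,5,6}; col 3 has {2,3,5}; box has {3,5,6} → only 4 remains.
C1 = 6: row 1 has {1,2,3,5}; col 3 has {2,3,4,5}; box has {1,2,3,5} → only 6 remains.
F1 = 4: row 1 has {1,2,3,5,6}; col 6 has {1,5}; box has {1,2,3,5} → only 4 remains.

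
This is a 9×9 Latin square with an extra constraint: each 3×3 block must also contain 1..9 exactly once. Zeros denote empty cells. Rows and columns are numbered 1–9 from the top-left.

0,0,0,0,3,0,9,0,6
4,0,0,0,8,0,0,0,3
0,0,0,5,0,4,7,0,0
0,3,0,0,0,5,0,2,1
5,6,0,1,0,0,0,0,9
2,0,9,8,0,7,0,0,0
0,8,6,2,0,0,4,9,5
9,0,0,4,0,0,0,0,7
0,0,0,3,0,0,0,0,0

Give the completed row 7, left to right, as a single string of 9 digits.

R1C4 = 7 (sole candidate).
R6C9 = 4 (sole candidate).
R7C6 = 1: row 7 has {2,4,5,6,8,9}; col 6 has {4,5,7}; box has {2,3,4} → only 1 remains.
R1C6 = 2 (sole candidate).
R5C6 = 3 (sole candidate).
R5C7 = 8 (sole candidate).
R5C8 = 7 (sole candidate).
R6C2 = 1 (sole candidate).
R6C5 = 6 (sole candidate).
R7C5 = 7: row 7 has {1,2,4,5,6,8,9}; col 5 has {3,6,8}; box has {1,2,3,4} → only 7 remains.
R8C5 = 5 (sole candidate).
R9C5 = 9 (sole candidate).
R1C2 = 5 (sole candidate).
R3C5 = 1 (sole candidate).
R3C8 = 8 (sole candidate).
R3C9 = 2 (sole candidate).
R4C4 = 9 (sole candidate).
R4C5 = 4 (sole candidate).
R4C7 = 6 (sole candidate).
R5C3 = 4 (sole candidate).
R5C5 = 2 (sole candidate).
R7C1 = 3: row 7 has {1,2,4,5,6,7,8,9}; col 1 has {2,4,5,9}; box has {6,8,9} → only 3 remains.

386271495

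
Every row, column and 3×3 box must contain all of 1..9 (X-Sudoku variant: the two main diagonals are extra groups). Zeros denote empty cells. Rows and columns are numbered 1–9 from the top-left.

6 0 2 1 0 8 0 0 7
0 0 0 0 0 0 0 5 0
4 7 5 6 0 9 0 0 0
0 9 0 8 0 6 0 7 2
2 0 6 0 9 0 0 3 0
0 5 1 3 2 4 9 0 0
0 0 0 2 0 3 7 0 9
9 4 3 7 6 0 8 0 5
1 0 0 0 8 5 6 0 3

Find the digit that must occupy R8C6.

R1C2 = 3 (sole candidate).
R1C7 = 4 (sole candidate).
R1C8 = 9 (sole candidate).
R2C1 = 8 (sole candidate).
R2C2 = 1 (sole candidate).
R2C3 = 9 (sole candidate).
R2C4 = 4 (sole candidate).
R2C9 = 6 (sole candidate).
R3C5 = 3 (sole candidate).
R3C7 = 2 (sole candidate).
R4C1 = 3 (sole candidate).
R4C3 = 4 (sole candidate).
R5C2 = 8 (sole candidate).
R5C4 = 5 (sole candidate).
R5C7 = 1 (sole candidate).
R5C9 = 4 (sole candidate).
R6C1 = 7 (sole candidate).
R6C9 = 8 (sole candidate).
R7C1 = 5 (sole candidate).
R7C2 = 6 (sole candidate).
R7C3 = 8 (sole candidate).
R8C6 = 1: row 8 has {3,4,5,6,7,8,9}; col 6 has {3,4,5,6,8,9}; box has {2,3,5,6,7,8} → only 1 remains.

1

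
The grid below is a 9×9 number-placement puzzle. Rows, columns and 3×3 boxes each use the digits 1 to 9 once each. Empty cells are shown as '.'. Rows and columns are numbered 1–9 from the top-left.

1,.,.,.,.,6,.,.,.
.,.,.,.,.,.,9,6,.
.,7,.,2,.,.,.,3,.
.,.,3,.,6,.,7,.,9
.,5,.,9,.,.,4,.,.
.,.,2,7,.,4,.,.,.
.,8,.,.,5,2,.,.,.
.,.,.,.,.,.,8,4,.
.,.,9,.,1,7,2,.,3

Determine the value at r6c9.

r1c7 = 5: row 1 has {1,6}; col 7 has {2,4,7,8,9}; box has {3,6,9} → only 5 remains.
r3c7 = 1: row 3 has {2,3,7}; col 7 has {2,4,5,7,8,9}; box has {3,5,6,9} → only 1 remains.
r7c7 = 6: row 7 has {2,5,8}; col 7 has {1,2,4,5,7,8,9}; box has {2,3,4,8} → only 6 remains.
r9c8 = 5: row 9 has {1,2,3,7,9}; col 8 has {3,4,6}; box has {2,3,4,6,8} → only 5 remains.
r6c7 = 3: row 6 has {2,4,7}; col 7 has {1,2,4,5,6,7,8,9}; box has {4,7,9} → only 3 remains.
r6c5 = 8: row 6 has {2,3,4,7}; col 5 has {1,5,6}; box has {4,6,7,9} → only 8 remains.
r6c8 = 1: row 6 has {2,3,4,7,8}; col 8 has {3,4,5,6}; box has {3,4,7,9} → only 1 remains.
r4c8 = 2: in row 4, 2 can only go here (every other open cell in that row sees a 2).
r5c8 = 8: row 5 has {4,5,9}; col 8 has {1,2,3,4,5,6}; box has {1,2,3,4,7,9} → only 8 remains.
r5c9 = 6: row 5 has {4,5,8,9}; col 9 has {3,9}; box has {1,2,3,4,7,8,9} → only 6 remains.
r6c9 = 5: row 6 has {1,2,3,4,7,8}; col 9 has {3,6,9}; box has {1,2,3,4,6,7,8,9} → only 5 remains.

5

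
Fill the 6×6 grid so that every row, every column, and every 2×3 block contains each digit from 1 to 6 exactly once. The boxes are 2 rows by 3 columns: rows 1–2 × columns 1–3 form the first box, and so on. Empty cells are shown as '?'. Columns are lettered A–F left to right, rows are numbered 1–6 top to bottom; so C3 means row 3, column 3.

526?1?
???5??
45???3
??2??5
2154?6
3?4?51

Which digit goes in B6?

6

D1 = 3: row 1 has {1,2,5,6}; col 4 has {4,5}; box has {1,5} → only 3 remains.
F1 = 4: row 1 has {1,2,3,5,6}; col 6 has {1,3,5,6}; box has {1,3,5} → only 4 remains.
A2 = 1: row 2 has {5}; col 1 has {2,3,4,5}; box has {2,5,6} → only 1 remains.
C2 = 3: row 2 has {1,5}; col 3 has {2,4,5,6}; box has {1,2,5,6} → only 3 remains.
F2 = 2: row 2 has {1,3,5}; col 6 has {1,3,4,5,6}; box has {1,3,4,5} → only 2 remains.
C3 = 1: row 3 has {3,4,5}; col 3 has {2,3,4,5,6}; box has {2,4,5} → only 1 remains.
A4 = 6: row 4 has {2,5}; col 1 has {1,2,3,4,5}; box has {1,2,4,5} → only 6 remains.
B4 = 3: row 4 has {2,5,6}; col 2 has {1,2,5}; box has {1,2,4,5,6} → only 3 remains.
D4 = 1: row 4 has {2,3,5,6}; col 4 has {3,4,5}; box has {3,5} → only 1 remains.
E4 = 4: row 4 has {1,2,3,5,6}; col 5 has {1,5}; box has {1,3,5} → only 4 remains.
E5 = 3: row 5 has {1,2,4,5,6}; col 5 has {1,4,5}; box has {1,4,5,6} → only 3 remains.
B6 = 6: row 6 has {1,3,4,5}; col 2 has {1,2,3,5}; box has {1,2,3,4,5} → only 6 remains.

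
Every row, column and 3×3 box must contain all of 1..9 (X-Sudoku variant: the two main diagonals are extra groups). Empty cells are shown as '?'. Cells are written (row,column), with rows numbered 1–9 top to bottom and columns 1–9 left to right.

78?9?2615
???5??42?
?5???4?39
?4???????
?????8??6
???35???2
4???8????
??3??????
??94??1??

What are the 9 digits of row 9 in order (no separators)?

(1,3) = 4: row 1 has {1,2,5,6,7,8,9}; col 3 has {3,9}; box has {5,7,8} → only 4 remains.
(1,5) = 3: row 1 has {1,2,4,5,6,7,8,9}; col 5 has {5,8}; box has {2,4,5,9} → only 3 remains.
(2,9) = 8: in row 2, 8 can only go here (every other open cell in that row sees an 8).
(3,7) = 7: row 3 has {3,4,5,9}; col 7 has {1,4,6}; box has {1,2,3,4,5,6,8,9}; anti-diagonal has {2,3,5} → only 7 remains.
(9,9) = 3: row 9 has {1,4,9}; col 9 has {2,5,6,8,9}; box has {1}; main diagonal has {7} → only 3 remains.
(7,9) = 7: row 7 has {4,8}; col 9 has {2,3,5,6,8,9}; box has {1,3} → only 7 remains.
(8,9) = 4: row 8 has {3}; col 9 has {2,3,5,6,7,8,9}; box has {1,3,7} → only 4 remains.
(4,9) = 1: row 4 has {4}; col 9 has {2,3,4,5,6,7,8,9}; box has {2,6} → only 1 remains.
(2,1) = 3: in row 2, 3 can only go here (every other open cell in that row sees a 3).
(2,2) = 9: in row 2, 9 can only go here (every other open cell in that row sees a 9).
(3,4) = 8: in row 3, 8 can only go here (every other open cell in that row sees an 8).
(4,7) = 3: in row 4, 3 can only go here (every other open cell in that row sees a 3).
(5,2) = 3: in row 5, 3 can only go here (every other open cell in that row sees a 3).
(6,8) = 4: in row 6, 4 can only go here (every other open cell in that row sees a 4).
(5,5) = 4: in row 5, 4 can only go here (every other open cell in that row sees a 4).
(7,6) = 3: in row 7, 3 can only go here (every other open cell in that row sees a 3).
(7,8) = 9: in row 7, 9 can only go here (every other open cell in that row sees a 9).
(7,7) = 5: in row 7, 5 can only go here (every other open cell in that row sees a 5).
(5,7) = 9: row 5 has {3,4,6,8}; col 7 has {1,3,4,5,6,7}; box has {1,2,3,4,6} → only 9 remains.
(6,7) = 8: row 6 has {2,3,4,5}; col 7 has {1,3,4,5,6,7,9}; box has {1,2,3,4,6,9} → only 8 remains.
(8,7) = 2: row 8 has {3,4}; col 7 has {1,3,4,5,6,7,8,9}; box has {1,3,4,5,7,9} → only 2 remains.
(6,1) = 9: in row 6, 9 can only go here (every other open cell in that row sees a 9).
(9,6) = 5: in row 9, 5 can only go here (every other open cell in that row sees a 5).
(8,1) = 5: in row 8, 5 can only go here (every other open cell in that row sees a 5).
(8,8) = 8: in row 8, 8 can only go here (every other open cell in that row sees an 8).
(9,8) = 6: row 9 has {1,3,4,5,9}; col 8 has {1,2,3,4,8,9}; box has {1,2,3,4,5,7,8,9} → only 6 remains.
(9,1) = 8: row 9 has {1,3,4,5,6,9}; col 1 has {3,4,5,7,9}; box has {3,4,5,9}; anti-diagonal has {2,3,4,5,7} → only 8 remains.
(4,3) = 8: in row 4, 8 can only go here (every other open cell in that row sees an 8).
(4,8) = 5: in row 4, 5 can only go here (every other open cell in that row sees a 5).
(5,8) = 7: row 5 has {3,4,6,8,9}; col 8 has {1,2,3,4,5,6,8,9}; box has {1,2,3,4,5,6,8,9} → only 7 remains.
(4,5) = 7: in row 4, 7 can only go here (every other open cell in that row sees a 7).
(9,5) = 2: row 9 has {1,3,4,5,6,8,9}; col 5 has {3,4,5,7,8}; box has {3,4,5,8} → only 2 remains.
(9,2) = 7: row 9 has {1,2,3,4,5,6,8,9}; col 2 has {3,4,5,8,9}; box has {3,4,5,8,9} → only 7 remains.

879425163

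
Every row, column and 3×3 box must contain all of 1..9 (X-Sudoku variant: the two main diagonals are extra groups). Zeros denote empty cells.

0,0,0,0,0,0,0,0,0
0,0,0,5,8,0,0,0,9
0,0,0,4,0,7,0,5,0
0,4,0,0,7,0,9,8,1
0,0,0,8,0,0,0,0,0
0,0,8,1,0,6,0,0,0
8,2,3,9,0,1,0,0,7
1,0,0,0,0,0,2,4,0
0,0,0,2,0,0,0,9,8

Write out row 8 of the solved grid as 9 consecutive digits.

169758243

R4C4 = 3: row 4 has {1,4,7,8,9}; col 4 has {1,2,4,5,8,9}; box has {1,6,7,8}; main diagonal has {4,6,8} → only 3 remains.
R7C7 = 5: row 7 has {1,2,3,7,8,9}; col 7 has {2,9}; box has {2,4,7,8,9}; main diagonal has {3,4,6,8} → only 5 remains.
R7C8 = 6: row 7 has {1,2,3,5,7,8,9}; col 8 has {4,5,8,9}; box has {2,4,5,7,8,9} → only 6 remains.
R8C9 = 3: row 8 has {1,2,4}; col 9 has {1,7,8,9}; box has {2,4,5,6,7,8,9} → only 3 remains.
R9C7 = 1: row 9 has {2,8,9}; col 7 has {2,5,9}; box has {2,3,4,5,6,7,8,9} → only 1 remains.
R1C4 = 6: row 1 has {}; col 4 has {1,2,3,4,5,8,9}; box has {4,5,7,8} → only 6 remains.
R7C5 = 4: row 7 has {1,2,3,5,6,7,8,9}; col 5 has {7,8}; box has {1,2,9} → only 4 remains.
R8C4 = 7: row 8 has {1,2,3,4}; col 4 has {1,2,3,4,5,6,8,9}; box has {1,2,4,9} → only 7 remains.
R8C6 = 8: in row 8, 8 can only go here (every other open cell in that row sees an 8).
R5C6 = 4: in column 6, 4 can only go here (every other open cell in that column sees a 4).
R1C6 = 9: in column 6, 9 can only go here (every other open cell in that column sees a 9).
R1C8 = 1: in column 8, 1 can only go here (every other open cell in that column sees a 1).
R3C5 = 1: in column 5, 1 can only go here (every other open cell in that column sees a 1).
R2C2 = 1: in main diagonal, 1 can only go here (every other open cell in that diagonal sees a 1).
R5C3 = 1: in row 5, 1 can only go here (every other open cell in that row sees a 1).
R1C1 = 7: in main diagonal, 7 can only go here (every other open cell in that diagonal sees a 7).
R9C3 = 7: in column 3, 7 can only go here (every other open cell in that column sees a 7).
R9C1 = 4: in row 9, 4 can only go here (every other open cell in that row sees a 4).
R1C9 = 2: row 1 has {1,6,7,9}; col 9 has {1,3,7,8,9}; box has {1,5,9}; anti-diagonal has {1,3,4} → only 2 remains.
R2C8 = 7: row 2 has {1,5,8,9}; col 8 has {1,4,5,6,8,9}; box has {1,2,5,9}; anti-diagonal has {1,2,3,4} → only 7 remains.
R3C9 = 6: row 3 has {1,4,5,7}; col 9 has {1,2,3,7,8,9}; box has {1,2,5,7,9} → only 6 remains.
R4C6 = 5: row 4 has {1,3,4,7,8,9}; col 6 has {1,4,6,7,8,9}; box has {1,3,4,6,7,8}; anti-diagonal has {1,2,3,4,7} → only 5 remains.
R5C5 = 9: row 5 has {1,4,8}; col 5 has {1,4,7,8}; box has {1,3,4,5,6,7,8}; main diagonal has {1,3,4,5,6,7,8}; anti-diagonal has {1,2,3,4,5,7} → only 9 remains.
R5C9 = 5: row 5 has {1,4,8,9}; col 9 has {1,2,3,6,7,8,9}; box has {1,8,9} → only 5 remains.
R6C5 = 2: row 6 has {1,6,8}; col 5 has {1,4,7,8,9}; box has {1,3,4,5,6,7,8,9} → only 2 remains.
R6C8 = 3: row 6 has {1,2,6,8}; col 8 has {1,4,5,6,7,8,9}; box has {1,5,8,9} → only 3 remains.
R6C9 = 4: row 6 has {1,2,3,6,8}; col 9 has {1,2,3,5,6,7,8,9}; box has {1,3,5,8,9} → only 4 remains.
R8C2 = 6: row 8 has {1,2,3,4,7,8}; col 2 has {1,2,4}; box has {1,2,3,4,7,8}; anti-diagonal has {1,2,3,4,5,7,9} → only 6 remains.
R8C5 = 5: row 8 has {1,2,3,4,6,7,8}; col 5 has {1,2,4,7,8,9}; box has {1,2,4,7,8,9} → only 5 remains.
R9C2 = 5: row 9 has {1,2,4,7,8,9}; col 2 has {1,2,4,6}; box has {1,2,3,4,6,7,8} → only 5 remains.
R9C6 = 3: row 9 has {1,2,4,5,7,8,9}; col 6 has {1,4,5,6,7,8,9}; box has {1,2,4,5,7,8,9} → only 3 remains.
R1C5 = 3: row 1 has {1,2,6,7,9}; col 5 has {1,2,4,5,7,8,9}; box has {1,4,5,6,7,8,9} → only 3 remains.
R2C6 = 2: row 2 has {1,5,7,8,9}; col 6 has {1,3,4,5,6,7,8,9}; box has {1,3,4,5,6,7,8,9} → only 2 remains.
R3C3 = 2: row 3 has {1,4,5,6,7}; col 3 has {1,3,7,8}; box has {1,7}; main diagonal has {1,3,4,5,6,7,8,9} → only 2 remains.
R3C7 = 8: row 3 has {1,2,4,5,6,7}; col 7 has {1,2,5,9}; box has {1,2,5,6,7,9}; anti-diagonal has {1,2,3,4,5,6,7,9} → only 8 remains.
R4C3 = 6: row 4 has {1,3,4,5,7,8,9}; col 3 has {1,2,3,7,8}; box has {1,4,8} → only 6 remains.
R5C8 = 2: row 5 has {1,4,5,8,9}; col 8 has {1,3,4,5,6,7,8,9}; box has {1,3,4,5,8,9} → only 2 remains.
R6C7 = 7: row 6 has {1,2,3,4,6,8}; col 7 has {1,2,5,8,9}; box has {1,2,3,4,5,8,9} → only 7 remains.
R8C3 = 9: row 8 has {1,2,3,4,5,6,7,8}; col 3 has {1,2,3,6,7,8}; box has {1,2,3,4,5,6,7,8} → only 9 remains.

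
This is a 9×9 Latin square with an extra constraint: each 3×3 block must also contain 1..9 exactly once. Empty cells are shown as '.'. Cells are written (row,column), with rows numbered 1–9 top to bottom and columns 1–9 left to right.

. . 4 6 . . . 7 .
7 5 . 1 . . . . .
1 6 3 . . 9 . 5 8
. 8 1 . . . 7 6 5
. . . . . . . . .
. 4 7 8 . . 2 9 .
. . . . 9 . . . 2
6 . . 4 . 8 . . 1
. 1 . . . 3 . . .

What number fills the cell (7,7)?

(3,7) = 4 (sole candidate).
(6,9) = 3 (sole candidate).
(8,8) = 3 (sole candidate).
(1,9) = 9 (sole candidate).
(2,8) = 2 (sole candidate).
(2,9) = 6 (sole candidate).
(5,9) = 4 (sole candidate).
(6,1) = 5 (sole candidate).
(9,9) = 7 (sole candidate).
(1,2) = 2 (sole candidate).
(1,6) = 5 (sole candidate).
(2,6) = 4 (sole candidate).
(2,7) = 3 (sole candidate).
(4,6) = 2 (sole candidate).
(1,1) = 8 (sole candidate).
(1,5) = 3 (sole candidate).
(1,7) = 1 (sole candidate).
(2,3) = 9 (sole candidate).
(2,5) = 8 (sole candidate).
(4,5) = 4 (sole candidate).
(5,7) = 8 (sole candidate).
(5,8) = 1 (sole candidate).
(7,6) = 1 (hidden single in row 7).
(6,6) = 6 (sole candidate).
(5,6) = 7 (sole candidate).
(6,5) = 1 (sole candidate).
(5,5) = 5 (sole candidate).
(5,3) = 6 (hidden single in row 5).
(5,1) = 2 (hidden single in row 5).
(7,7) = 6: in row 7, 6 can only go here (every other open cell in that row sees a 6).

6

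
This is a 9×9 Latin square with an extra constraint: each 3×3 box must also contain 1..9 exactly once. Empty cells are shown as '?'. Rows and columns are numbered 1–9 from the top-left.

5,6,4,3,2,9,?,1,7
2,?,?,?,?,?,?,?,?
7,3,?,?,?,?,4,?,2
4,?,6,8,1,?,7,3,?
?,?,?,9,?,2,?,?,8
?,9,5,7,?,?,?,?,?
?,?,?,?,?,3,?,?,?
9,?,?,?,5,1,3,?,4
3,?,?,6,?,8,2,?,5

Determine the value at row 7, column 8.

row 1, column 7 = 8 (sole candidate).
row 4, column 2 = 2 (sole candidate).
row 4, column 6 = 5 (sole candidate).
row 4, column 9 = 9 (sole candidate).
row 5, column 1 = 1 (sole candidate).
row 5, column 2 = 7 (sole candidate).
row 5, column 3 = 3 (sole candidate).
row 6, column 1 = 8 (sole candidate).
row 7, column 1 = 6 (sole candidate).
row 7, column 9 = 1 (sole candidate).
row 8, column 2 = 8 (sole candidate).
row 8, column 4 = 2 (sole candidate).
row 2, column 2 = 1 (sole candidate).
row 3, column 6 = 6 (sole candidate).
row 6, column 6 = 4 (sole candidate).
row 6, column 9 = 6 (sole candidate).
row 7, column 4 = 4 (sole candidate).
row 7, column 7 = 9 (sole candidate).
row 8, column 3 = 7 (sole candidate).
row 8, column 8 = 6 (sole candidate).
row 9, column 2 = 4 (sole candidate).
row 9, column 3 = 1 (sole candidate).
row 9, column 8 = 7 (sole candidate).
row 2, column 4 = 5 (sole candidate).
row 2, column 6 = 7 (sole candidate).
row 2, column 7 = 6 (sole candidate).
row 2, column 8 = 9 (sole candidate).
row 2, column 9 = 3 (sole candidate).
row 3, column 4 = 1 (sole candidate).
row 3, column 5 = 8 (sole candidate).
row 3, column 8 = 5 (sole candidate).
row 5, column 5 = 6 (sole candidate).
row 5, column 7 = 5 (sole candidate).
row 5, column 8 = 4 (sole candidate).
row 6, column 5 = 3 (sole candidate).
row 6, column 7 = 1 (sole candidate).
row 6, column 8 = 2 (sole candidate).
row 7, column 2 = 5 (sole candidate).
row 7, column 3 = 2 (sole candidate).
row 7, column 5 = 7 (sole candidate).
row 7, column 8 = 8: row 7 has {1,2,3,4,5,6,7,9}; col 8 has {1,2,3,4,5,6,7,9}; box has {1,2,3,4,5,6,7,9} → only 8 remains.

8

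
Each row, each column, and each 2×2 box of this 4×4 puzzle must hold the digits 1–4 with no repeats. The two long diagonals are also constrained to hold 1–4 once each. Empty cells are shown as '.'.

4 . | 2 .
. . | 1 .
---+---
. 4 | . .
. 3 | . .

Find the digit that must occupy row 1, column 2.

row 1, column 2 = 1: row 1 has {2,4}; col 2 has {3,4}; box has {4} → only 1 remains.

1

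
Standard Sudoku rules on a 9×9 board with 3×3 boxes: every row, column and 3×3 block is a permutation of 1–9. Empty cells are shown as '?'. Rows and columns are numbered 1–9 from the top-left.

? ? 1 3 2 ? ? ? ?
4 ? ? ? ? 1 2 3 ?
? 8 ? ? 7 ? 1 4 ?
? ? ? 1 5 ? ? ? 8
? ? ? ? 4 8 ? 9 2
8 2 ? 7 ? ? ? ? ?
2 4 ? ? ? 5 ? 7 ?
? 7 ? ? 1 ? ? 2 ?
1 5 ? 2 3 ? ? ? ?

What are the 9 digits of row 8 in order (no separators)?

R4C8 = 6: row 4 has {1,5,8}; col 8 has {2,3,4,7,9}; box has {2,8,9} → only 6 remains.
R5C4 = 6: row 5 has {2,4,8,9}; col 4 has {1,2,3,7}; box has {1,4,5,7,8} → only 6 remains.
R6C5 = 9: row 6 has {2,7,8}; col 5 has {1,2,3,4,5,7}; box has {1,4,5,6,7,8} → only 9 remains.
R6C6 = 3: row 6 has {2,7,8,9}; col 6 has {1,5,8}; box has {1,4,5,6,7,8,9} → only 3 remains.
R9C8 = 8: row 9 has {1,2,3,5}; col 8 has {2,3,4,6,7,9}; box has {2,7} → only 8 remains.
R1C8 = 5: row 1 has {1,2,3}; col 8 has {2,3,4,6,7,8,9}; box has {1,2,3,4} → only 5 remains.
R4C6 = 2: row 4 has {1,5,6,8}; col 6 has {1,3,5,8}; box has {1,3,4,5,6,7,8,9} → only 2 remains.
R6C8 = 1: row 6 has {2,3,7,8,9}; col 8 has {2,3,4,5,6,7,8,9}; box has {2,6,8,9} → only 1 remains.
R1C6 = 4: in row 1, 4 can only go here (every other open cell in that row sees a 4).
R1C7 = 8: in row 1, 8 can only go here (every other open cell in that row sees an 8).
R3C3 = 2: in row 3, 2 can only go here (every other open cell in that row sees a 2).
R3C1 = 3: in row 3, 3 can only go here (every other open cell in that row sees a 3).
R3C4 = 5: in row 3, 5 can only go here (every other open cell in that row sees a 5).
R2C3 = 5: in row 2, 5 can only go here (every other open cell in that row sees a 5).
R2C9 = 7: in row 2, 7 can only go here (every other open cell in that row sees a 7).
R1C1 = 7: in row 1, 7 can only go here (every other open cell in that row sees a 7).
R4C1 = 9: row 4 has {1,2,5,6,8}; col 1 has {1,2,3,4,7,8}; box has {2,8} → only 9 remains.
R4C2 = 3: row 4 has {1,2,5,6,8,9}; col 2 has {2,4,5,7,8}; box has {2,8,9} → only 3 remains.
R5C1 = 5: row 5 has {2,4,6,8,9}; col 1 has {1,2,3,4,7,8,9}; box has {2,3,8,9} → only 5 remains.
R5C2 = 1: row 5 has {2,4,5,6,8,9}; col 2 has {2,3,4,5,7,8}; box has {2,3,5,8,9} → only 1 remains.
R5C3 = 7: row 5 has {1,2,4,5,6,8,9}; col 3 has {1,2,5}; box has {1,2,3,5,8,9} → only 7 remains.
R5C7 = 3: row 5 has {1,2,4,5,6,7,8,9}; col 7 has {1,2,8}; box has {1,2,6,8,9} → only 3 remains.
R8C1 = 6: row 8 has {1,2,7}; col 1 has {1,2,3,4,5,7,8,9}; box has {1,2,4,5,7} → only 6 remains.
R8C6 = 9: row 8 has {1,2,6,7}; col 6 has {1,2,3,4,5,8}; box has {1,2,3,5} → only 9 remains.
R9C3 = 9: row 9 has {1,2,3,5,8}; col 3 has {1,2,5,7}; box has {1,2,4,5,6,7} → only 9 remains.
R3C6 = 6: row 3 has {1,2,3,4,5,7,8}; col 6 has {1,2,3,4,5,8,9}; box has {1,2,3,4,5,7} → only 6 remains.
R3C9 = 9: row 3 has {1,2,3,4,5,6,7,8}; col 9 has {2,7,8}; box has {1,2,3,4,5,7,8} → only 9 remains.
R4C3 = 4: row 4 has {1,2,3,5,6,8,9}; col 3 has {1,2,5,7,9}; box has {1,2,3,5,7,8,9} → only 4 remains.
R4C7 = 7: row 4 has {1,2,3,4,5,6,8,9}; col 7 has {1,2,3,8}; box has {1,2,3,6,8,9} → only 7 remains.
R6C3 = 6: row 6 has {1,2,3,7,8,9}; col 3 has {1,2,4,5,7,9}; box has {1,2,3,4,5,7,8,9} → only 6 remains.
R7C4 = 8: row 7 has {2,4,5,7}; col 4 has {1,2,3,5,6,7}; box has {1,2,3,5,9} → only 8 remains.
R7C5 = 6: row 7 has {2,4,5,7,8}; col 5 has {1,2,3,4,5,7,9}; box has {1,2,3,5,8,9} → only 6 remains.
R7C7 = 9: row 7 has {2,4,5,6,7,8}; col 7 has {1,2,3,7,8}; box has {2,7,8} → only 9 remains.
R8C4 = 4: row 8 has {1,2,6,7,9}; col 4 has {1,2,3,5,6,7,8}; box has {1,2,3,5,6,8,9} → only 4 remains.
R8C7 = 5: row 8 has {1,2,4,6,7,9}; col 7 has {1,2,3,7,8,9}; box has {2,7,8,9} → only 5 remains.
R8C9 = 3: row 8 has {1,2,4,5,6,7,9}; col 9 has {2,7,8,9}; box has {2,5,7,8,9} → only 3 remains.
R9C6 = 7: row 9 has {1,2,3,5,8,9}; col 6 has {1,2,3,4,5,6,8,9}; box has {1,2,3,4,5,6,8,9} → only 7 remains.
R1C9 = 6: row 1 has {1,2,3,4,5,7,8}; col 9 has {2,3,7,8,9}; box has {1,2,3,4,5,7,8,9} → only 6 remains.
R2C4 = 9: row 2 has {1,2,3,4,5,7}; col 4 has {1,2,3,4,5,6,7,8}; box has {1,2,3,4,5,6,7} → only 9 remains.
R2C5 = 8: row 2 has {1,2,3,4,5,7,9}; col 5 has {1,2,3,4,5,6,7,9}; box has {1,2,3,4,5,6,7,9} → only 8 remains.
R6C7 = 4: row 6 has {1,2,3,6,7,8,9}; col 7 has {1,2,3,5,7,8,9}; box has {1,2,3,6,7,8,9} → only 4 remains.
R6C9 = 5: row 6 has {1,2,3,4,6,7,8,9}; col 9 has {2,3,6,7,8,9}; box has {1,2,3,4,6,7,8,9} → only 5 remains.
R7C3 = 3: row 7 has {2,4,5,6,7,8,9}; col 3 has {1,2,4,5,6,7,9}; box has {1,2,4,5,6,7,9} → only 3 remains.
R7C9 = 1: row 7 has {2,3,4,5,6,7,8,9}; col 9 has {2,3,5,6,7,8,9}; box has {2,3,5,7,8,9} → only 1 remains.
R8C3 = 8: row 8 has {1,2,3,4,5,6,7,9}; col 3 has {1,2,3,4,5,6,7,9}; box has {1,2,3,4,5,6,7,9} → only 8 remains.

678419523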